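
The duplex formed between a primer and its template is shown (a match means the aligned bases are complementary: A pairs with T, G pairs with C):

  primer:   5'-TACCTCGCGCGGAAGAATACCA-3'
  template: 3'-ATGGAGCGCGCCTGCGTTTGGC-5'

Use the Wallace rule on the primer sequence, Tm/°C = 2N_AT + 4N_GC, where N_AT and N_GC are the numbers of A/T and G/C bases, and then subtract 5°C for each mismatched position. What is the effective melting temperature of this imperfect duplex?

48°C

Primer base counts: A=7, T=3, G=5, C=7 → A+T=10, G+C=12
Perfect-match Tm = 2(10) + 4(12) = 20 + 48 = 68°C
Mismatches (positions where the bases are not complementary): 4 (at positions 14, 16, 18, 22)
Effective Tm = 68 − 4×5 = 68 − 20 = 48°C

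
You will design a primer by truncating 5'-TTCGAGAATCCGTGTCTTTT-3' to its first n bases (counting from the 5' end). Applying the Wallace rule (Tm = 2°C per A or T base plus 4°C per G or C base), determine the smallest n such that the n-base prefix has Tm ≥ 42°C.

n = 14

First 13 bases: TTCGAGAATCCGT → Tm = 38°C (< 42°C)
First 14 bases: TTCGAGAATCCGTG → Tm = 42°C (≥ 42°C)
Since every base adds ≥2°C, Tm only increases with n, so the threshold is first crossed at n = 14.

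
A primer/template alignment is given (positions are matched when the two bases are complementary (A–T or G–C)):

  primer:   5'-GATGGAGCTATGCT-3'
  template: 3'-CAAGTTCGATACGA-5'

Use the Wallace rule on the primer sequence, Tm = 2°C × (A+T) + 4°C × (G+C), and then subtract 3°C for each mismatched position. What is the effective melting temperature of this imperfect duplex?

33°C

Primer base counts: A=3, T=4, G=5, C=2 → A+T=7, G+C=7
Perfect-match Tm = 2(7) + 4(7) = 14 + 28 = 42°C
Mismatches (positions where the bases are not complementary): 3 (at positions 2, 4, 5)
Effective Tm = 42 − 3×3 = 42 − 9 = 33°C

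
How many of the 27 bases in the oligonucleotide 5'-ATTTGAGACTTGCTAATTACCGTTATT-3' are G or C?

8

Base counts: T=12, G=4, A=7, C=4
Total G or C: 4 + 4 = 8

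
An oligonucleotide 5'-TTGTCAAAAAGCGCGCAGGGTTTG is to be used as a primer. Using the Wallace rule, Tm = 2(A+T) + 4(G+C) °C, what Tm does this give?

72°C

Counting bases: T=6, A=6, G=8, C=4
So N_AT = 12 and N_GC = 12.
Tm = 2(12) + 4(12) = 24 + 48 = 72°C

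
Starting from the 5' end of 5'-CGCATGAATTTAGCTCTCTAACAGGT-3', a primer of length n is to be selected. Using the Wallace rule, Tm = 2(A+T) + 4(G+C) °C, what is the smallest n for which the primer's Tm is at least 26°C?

First 8 bases: CGCATGAA → Tm = 24°C (< 26°C)
First 9 bases: CGCATGAAT → Tm = 26°C (≥ 26°C)
Each additional base adds 2°C (A/T) or 4°C (G/C), so Tm is non-decreasing in n; n = 9 is the first length to reach 26°C.

n = 9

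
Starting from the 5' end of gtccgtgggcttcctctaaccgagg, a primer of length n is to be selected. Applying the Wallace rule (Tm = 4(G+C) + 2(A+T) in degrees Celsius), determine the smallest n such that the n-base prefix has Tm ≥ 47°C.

First 13 bases: GTCCGTGGGCTTC → Tm = 44°C (< 47°C)
First 14 bases: GTCCGTGGGCTTCC → Tm = 48°C (≥ 47°C)
Each additional base adds 2°C (A/T) or 4°C (G/C), so Tm is non-decreasing in n; n = 14 is the first length to reach 47°C.

n = 14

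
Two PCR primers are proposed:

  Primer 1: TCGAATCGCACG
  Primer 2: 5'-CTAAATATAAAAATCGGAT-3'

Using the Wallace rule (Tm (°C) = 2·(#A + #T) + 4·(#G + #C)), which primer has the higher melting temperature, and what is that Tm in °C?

Primer 2, 46°C

Primer 1: A+T=5, G+C=7 → Tm = 2(5)+4(7) = 38°C
Primer 2: A+T=15, G+C=4 → Tm = 2(15)+4(4) = 46°C
38°C vs 46°C → primer 2 is higher.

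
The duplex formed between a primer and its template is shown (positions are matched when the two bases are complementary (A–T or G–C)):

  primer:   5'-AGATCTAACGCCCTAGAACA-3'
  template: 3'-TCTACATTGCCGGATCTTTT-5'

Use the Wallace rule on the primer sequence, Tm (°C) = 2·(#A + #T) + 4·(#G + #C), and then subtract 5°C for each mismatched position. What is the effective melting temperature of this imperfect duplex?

Primer base counts: A=8, T=3, G=3, C=6 → A+T=11, G+C=9
Perfect-match Tm = 2(11) + 4(9) = 22 + 36 = 58°C
Mismatches (positions where the bases are not complementary): 3 (at positions 5, 11, 19)
Effective Tm = 58 − 3×5 = 58 − 15 = 43°C

43°C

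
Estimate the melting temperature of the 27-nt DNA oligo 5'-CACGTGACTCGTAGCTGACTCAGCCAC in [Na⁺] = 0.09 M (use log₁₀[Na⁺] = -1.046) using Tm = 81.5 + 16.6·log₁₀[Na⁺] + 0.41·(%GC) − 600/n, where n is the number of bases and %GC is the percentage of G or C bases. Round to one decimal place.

66.2°C

Length n = 27. Scanning the sequence gives C=10, G=6, T=5, A=6.
G+C = 16, so %GC = 16/27 × 100 = 59.259%
Salt term: 16.6 × (-1.046) = -17.364
GC term: 0.41 × 59.259 = 24.296; length term: −600/27 = −22.222
Tm = 81.5 + (-17.364) + 24.296 − 22.222 = 66.21 → 66.2°C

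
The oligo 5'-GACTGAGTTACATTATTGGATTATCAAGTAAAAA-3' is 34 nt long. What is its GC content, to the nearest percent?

Counting bases: G=6, T=11, C=3, A=14
G+C = 6 + 3 = 9 out of 34 bases
%GC = 9/34 × 100 = 26.47% ≈ 26%

26%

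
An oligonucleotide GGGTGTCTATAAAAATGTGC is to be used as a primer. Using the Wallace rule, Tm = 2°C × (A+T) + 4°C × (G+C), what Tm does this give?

56°C

Scanning the sequence gives T=6, C=2, G=6, A=6.
A+T = 12, G+C = 8
Tm = 4·8 + 2·12 = 32 + 24 = 56°C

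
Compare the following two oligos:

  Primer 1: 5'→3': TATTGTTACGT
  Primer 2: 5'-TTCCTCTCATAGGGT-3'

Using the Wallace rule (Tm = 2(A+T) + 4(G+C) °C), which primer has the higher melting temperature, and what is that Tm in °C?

Primer 1: A+T=8, G+C=3 → Tm = 2(8)+4(3) = 28°C
Primer 2: A+T=8, G+C=7 → Tm = 2(8)+4(7) = 44°C
28°C vs 44°C → primer 2 is higher.

Primer 2, 44°C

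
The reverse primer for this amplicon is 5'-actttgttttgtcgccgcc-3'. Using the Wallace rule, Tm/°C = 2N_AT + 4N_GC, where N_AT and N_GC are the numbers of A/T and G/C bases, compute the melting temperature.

58°C

G=4, A=1, C=6, T=8
So N_AT = 9 and N_GC = 10.
Tm = 4·10 + 2·9 = 40 + 18 = 58°C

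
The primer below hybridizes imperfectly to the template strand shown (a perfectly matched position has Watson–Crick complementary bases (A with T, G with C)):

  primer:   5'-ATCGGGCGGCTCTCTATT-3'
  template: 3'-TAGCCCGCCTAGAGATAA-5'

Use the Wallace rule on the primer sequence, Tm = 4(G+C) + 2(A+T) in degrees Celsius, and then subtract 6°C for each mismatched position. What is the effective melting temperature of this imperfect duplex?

50°C

Primer base counts: A=2, T=6, G=5, C=5 → A+T=8, G+C=10
Perfect-match Tm = 2(8) + 4(10) = 16 + 40 = 56°C
Mismatches (positions where the bases are not complementary): 1 (at position 10)
Effective Tm = 56 − 1×6 = 56 − 6 = 50°C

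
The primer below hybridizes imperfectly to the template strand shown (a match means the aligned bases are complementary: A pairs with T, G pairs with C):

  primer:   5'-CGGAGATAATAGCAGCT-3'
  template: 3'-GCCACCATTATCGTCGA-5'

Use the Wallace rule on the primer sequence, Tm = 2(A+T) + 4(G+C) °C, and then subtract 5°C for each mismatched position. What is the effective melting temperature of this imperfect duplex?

40°C

Primer base counts: A=6, T=3, G=5, C=3 → A+T=9, G+C=8
Perfect-match Tm = 2(9) + 4(8) = 18 + 32 = 50°C
Mismatches (positions where the bases are not complementary): 2 (at positions 4, 6)
Effective Tm = 50 − 2×5 = 50 − 10 = 40°C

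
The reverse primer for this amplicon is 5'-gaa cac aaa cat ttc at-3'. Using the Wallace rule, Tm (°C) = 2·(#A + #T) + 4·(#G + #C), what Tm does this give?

44°C

Scanning the sequence gives T=4, G=1, C=4, A=8.
AT pairs contribute 12, GC pairs contribute 5.
Tm = 2(12) + 4(5) = 24 + 20 = 44°C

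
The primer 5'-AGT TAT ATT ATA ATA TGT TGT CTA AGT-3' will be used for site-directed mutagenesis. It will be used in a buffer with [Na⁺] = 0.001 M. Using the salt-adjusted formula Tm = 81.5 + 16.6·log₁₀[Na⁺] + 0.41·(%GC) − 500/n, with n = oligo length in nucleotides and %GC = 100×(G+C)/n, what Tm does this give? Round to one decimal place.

20.8°C

Length n = 27. T=13, G=4, C=1, A=9
G+C = 5, so %GC = 5/27 × 100 = 18.519%
Salt term: 16.6 × (-3) = -49.8
GC term: 0.41 × 18.519 = 7.593; length term: −500/27 = −18.519
Tm = 81.5 + (-49.8) + 7.593 − 18.519 = 20.774 → 20.8°C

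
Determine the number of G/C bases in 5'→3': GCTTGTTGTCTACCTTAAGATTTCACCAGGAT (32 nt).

C=7, A=7, T=12, G=6
G+C = 6 + 7 = 13

13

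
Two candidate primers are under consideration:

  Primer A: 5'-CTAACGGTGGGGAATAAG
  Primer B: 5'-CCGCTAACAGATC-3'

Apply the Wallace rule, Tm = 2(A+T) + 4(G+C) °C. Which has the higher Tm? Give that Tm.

Primer A: A+T=9, G+C=9 → Tm = 2(9)+4(9) = 54°C
Primer B: A+T=6, G+C=7 → Tm = 2(6)+4(7) = 40°C
54°C vs 40°C → primer A is higher.

Primer A, 54°C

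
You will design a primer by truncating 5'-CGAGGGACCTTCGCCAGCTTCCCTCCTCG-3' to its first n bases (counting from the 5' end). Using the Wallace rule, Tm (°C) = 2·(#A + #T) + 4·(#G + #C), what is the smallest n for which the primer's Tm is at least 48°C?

First 13 bases: CGAGGGACCTTCG → Tm = 44°C (< 48°C)
First 14 bases: CGAGGGACCTTCGC → Tm = 48°C (≥ 48°C)
Since every base adds ≥2°C, Tm only increases with n, so the threshold is first crossed at n = 14.

n = 14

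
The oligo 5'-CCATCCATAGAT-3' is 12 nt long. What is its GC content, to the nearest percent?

42%

Scanning the sequence gives A=4, G=1, T=3, C=4.
G+C = 1 + 4 = 5 out of 12 bases
%GC = 5/12 × 100 = 41.67% ≈ 42%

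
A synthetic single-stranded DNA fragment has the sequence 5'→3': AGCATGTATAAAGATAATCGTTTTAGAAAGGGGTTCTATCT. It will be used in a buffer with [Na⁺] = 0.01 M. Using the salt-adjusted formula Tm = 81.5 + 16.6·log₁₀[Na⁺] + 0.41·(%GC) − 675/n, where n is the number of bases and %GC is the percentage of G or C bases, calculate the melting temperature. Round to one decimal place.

44.8°C

Length n = 41. Counting bases: C=4, G=9, T=14, A=14
G+C = 13, so %GC = 13/41 × 100 = 31.707%
Salt term: 16.6 × (-2) = -33.2
GC term: 0.41 × 31.707 = 13; length term: −675/41 = −16.463
Tm = 81.5 + (-33.2) + 13 − 16.463 = 44.837 → 44.8°C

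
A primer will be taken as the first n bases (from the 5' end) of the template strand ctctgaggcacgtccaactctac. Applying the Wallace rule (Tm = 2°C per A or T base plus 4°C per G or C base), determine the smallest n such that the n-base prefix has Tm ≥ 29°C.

First 8 bases: CTCTGAGG → Tm = 26°C (< 29°C)
First 9 bases: CTCTGAGGC → Tm = 30°C (≥ 29°C)
Since every base adds ≥2°C, Tm only increases with n, so the threshold is first crossed at n = 9.

n = 9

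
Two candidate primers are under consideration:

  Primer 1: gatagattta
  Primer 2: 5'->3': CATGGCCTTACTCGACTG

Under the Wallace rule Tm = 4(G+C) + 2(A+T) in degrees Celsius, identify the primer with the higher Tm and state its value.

Primer 1: A+T=8, G+C=2 → Tm = 2(8)+4(2) = 24°C
Primer 2: A+T=8, G+C=10 → Tm = 2(8)+4(10) = 56°C
24°C vs 56°C → primer 2 is higher.

Primer 2, 56°C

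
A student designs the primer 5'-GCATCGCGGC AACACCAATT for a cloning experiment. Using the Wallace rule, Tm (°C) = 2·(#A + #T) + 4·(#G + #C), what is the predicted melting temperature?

Counting bases: G=4, A=6, C=7, T=3
A+T = 9, G+C = 11
Tm = 2(9) + 4(11) = 18 + 44 = 62°C

62°C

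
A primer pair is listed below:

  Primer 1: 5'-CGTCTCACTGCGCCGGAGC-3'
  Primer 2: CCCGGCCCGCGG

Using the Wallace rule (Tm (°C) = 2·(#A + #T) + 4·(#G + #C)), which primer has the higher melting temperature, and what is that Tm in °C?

Primer 1: A+T=5, G+C=14 → Tm = 2(5)+4(14) = 66°C
Primer 2: A+T=0, G+C=12 → Tm = 2(0)+4(12) = 48°C
66°C vs 48°C → primer 1 is higher.

Primer 1, 66°C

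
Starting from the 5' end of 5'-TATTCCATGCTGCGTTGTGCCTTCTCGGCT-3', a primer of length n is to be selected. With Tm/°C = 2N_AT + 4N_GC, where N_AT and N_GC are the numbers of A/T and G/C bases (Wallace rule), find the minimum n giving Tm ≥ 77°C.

n = 26

First 25 bases: TATTCCATGCTGCGTTGTGCCTTCT → Tm = 74°C (< 77°C)
First 26 bases: TATTCCATGCTGCGTTGTGCCTTCTC → Tm = 78°C (≥ 77°C)
Each additional base adds 2°C (A/T) or 4°C (G/C), so Tm is non-decreasing in n; n = 26 is the first length to reach 77°C.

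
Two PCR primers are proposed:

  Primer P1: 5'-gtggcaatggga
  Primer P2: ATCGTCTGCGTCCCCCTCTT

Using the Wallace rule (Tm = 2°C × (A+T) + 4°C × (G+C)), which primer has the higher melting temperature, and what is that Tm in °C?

Primer P1: A+T=5, G+C=7 → Tm = 2(5)+4(7) = 38°C
Primer P2: A+T=8, G+C=12 → Tm = 2(8)+4(12) = 64°C
38°C vs 64°C → primer P2 is higher.

Primer P2, 64°C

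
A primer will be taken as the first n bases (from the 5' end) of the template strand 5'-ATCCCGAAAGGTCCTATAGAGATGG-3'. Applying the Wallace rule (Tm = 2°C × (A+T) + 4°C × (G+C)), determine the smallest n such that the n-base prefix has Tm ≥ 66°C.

First 22 bases: ATCCCGAAAGGTCCTATAGAGA → Tm = 64°C (< 66°C)
First 23 bases: ATCCCGAAAGGTCCTATAGAGAT → Tm = 66°C (≥ 66°C)
Since every base adds ≥2°C, Tm only increases with n, so the threshold is first crossed at n = 23.

n = 23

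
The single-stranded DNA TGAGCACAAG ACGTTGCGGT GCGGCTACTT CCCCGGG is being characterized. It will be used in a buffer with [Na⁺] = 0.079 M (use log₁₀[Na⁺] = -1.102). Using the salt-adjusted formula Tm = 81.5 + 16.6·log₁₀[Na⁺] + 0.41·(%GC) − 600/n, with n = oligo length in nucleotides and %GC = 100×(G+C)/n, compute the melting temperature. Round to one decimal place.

Length n = 37. Counting bases: T=7, C=11, A=6, G=13
G+C = 24, so %GC = 24/37 × 100 = 64.865%
Salt term: 16.6 × (-1.102) = -18.293
GC term: 0.41 × 64.865 = 26.595; length term: −600/37 = −16.216
Tm = 81.5 + (-18.293) + 26.595 − 16.216 = 73.586 → 73.6°C

73.6°C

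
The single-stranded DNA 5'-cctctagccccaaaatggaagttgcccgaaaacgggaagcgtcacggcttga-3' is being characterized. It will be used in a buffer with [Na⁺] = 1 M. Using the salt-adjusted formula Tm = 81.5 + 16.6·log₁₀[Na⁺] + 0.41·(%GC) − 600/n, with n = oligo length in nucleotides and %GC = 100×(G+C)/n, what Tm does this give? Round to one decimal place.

Length n = 52. T=8, G=14, C=15, A=15
G+C = 29, so %GC = 29/52 × 100 = 55.769%
Salt term: 16.6 × (0) = 0
GC term: 0.41 × 55.769 = 22.865; length term: −600/52 = −11.538
Tm = 81.5 + (0) + 22.865 − 11.538 = 92.827 → 92.8°C

92.8°C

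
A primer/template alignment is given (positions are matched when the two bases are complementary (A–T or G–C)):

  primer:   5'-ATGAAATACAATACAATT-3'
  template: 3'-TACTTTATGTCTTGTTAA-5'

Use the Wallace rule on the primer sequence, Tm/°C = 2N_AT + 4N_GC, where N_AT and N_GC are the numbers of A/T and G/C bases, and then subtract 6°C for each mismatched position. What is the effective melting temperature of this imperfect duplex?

Primer base counts: A=10, T=5, G=1, C=2 → A+T=15, G+C=3
Perfect-match Tm = 2(15) + 4(3) = 30 + 12 = 42°C
Mismatches (positions where the bases are not complementary): 2 (at positions 11, 12)
Effective Tm = 42 − 2×6 = 42 − 12 = 30°C

30°C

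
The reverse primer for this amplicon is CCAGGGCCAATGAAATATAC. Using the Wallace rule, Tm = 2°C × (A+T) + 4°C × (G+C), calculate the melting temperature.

58°C

Scanning the sequence gives A=8, T=3, G=4, C=5.
So N_AT = 11 and N_GC = 9.
Tm = 4·9 + 2·11 = 36 + 22 = 58°C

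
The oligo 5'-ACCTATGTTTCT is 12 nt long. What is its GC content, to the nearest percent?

33%

Counting bases: A=2, T=6, C=3, G=1
G+C = 1 + 3 = 4 out of 12 bases
%GC = 4/12 × 100 = 33.33% ≈ 33%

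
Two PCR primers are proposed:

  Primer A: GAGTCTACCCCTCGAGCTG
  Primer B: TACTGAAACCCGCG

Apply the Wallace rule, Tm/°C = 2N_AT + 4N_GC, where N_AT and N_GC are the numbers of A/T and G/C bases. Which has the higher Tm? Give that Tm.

Primer A: A+T=7, G+C=12 → Tm = 2(7)+4(12) = 62°C
Primer B: A+T=6, G+C=8 → Tm = 2(6)+4(8) = 44°C
62°C vs 44°C → primer A is higher.

Primer A, 62°C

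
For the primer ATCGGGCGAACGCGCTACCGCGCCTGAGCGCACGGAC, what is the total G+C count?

27

Counting bases: T=3, A=7, C=14, G=13
G+C = 13 + 14 = 27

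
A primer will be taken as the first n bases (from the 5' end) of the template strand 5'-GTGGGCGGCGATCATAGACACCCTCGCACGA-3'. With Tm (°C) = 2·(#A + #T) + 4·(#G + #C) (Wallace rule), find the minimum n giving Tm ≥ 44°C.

n = 13

First 12 bases: GTGGGCGGCGAT → Tm = 42°C (< 44°C)
First 13 bases: GTGGGCGGCGATC → Tm = 46°C (≥ 44°C)
Since every base adds ≥2°C, Tm only increases with n, so the threshold is first crossed at n = 13.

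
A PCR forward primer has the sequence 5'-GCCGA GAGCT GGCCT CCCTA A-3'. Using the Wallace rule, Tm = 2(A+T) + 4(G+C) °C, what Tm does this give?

C=8, A=4, T=3, G=6
AT pairs contribute 7, GC pairs contribute 14.
Tm = 2(7) + 4(14) = 14 + 56 = 70°C

70°C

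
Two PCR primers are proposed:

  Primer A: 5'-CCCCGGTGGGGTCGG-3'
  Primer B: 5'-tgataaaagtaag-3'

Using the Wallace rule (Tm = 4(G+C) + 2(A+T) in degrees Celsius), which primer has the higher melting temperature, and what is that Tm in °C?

Primer A, 56°C

Primer A: A+T=2, G+C=13 → Tm = 2(2)+4(13) = 56°C
Primer B: A+T=10, G+C=3 → Tm = 2(10)+4(3) = 32°C
56°C vs 32°C → primer A is higher.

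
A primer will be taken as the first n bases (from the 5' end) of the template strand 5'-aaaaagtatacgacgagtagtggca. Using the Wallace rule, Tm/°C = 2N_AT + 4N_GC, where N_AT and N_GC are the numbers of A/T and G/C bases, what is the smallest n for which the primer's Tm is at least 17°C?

n = 8

First 7 bases: AAAAAGT → Tm = 16°C (< 17°C)
First 8 bases: AAAAAGTA → Tm = 18°C (≥ 17°C)
Since every base adds ≥2°C, Tm only increases with n, so the threshold is first crossed at n = 8.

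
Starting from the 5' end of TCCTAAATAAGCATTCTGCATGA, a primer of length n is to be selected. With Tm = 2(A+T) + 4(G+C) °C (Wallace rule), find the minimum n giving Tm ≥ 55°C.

First 20 bases: TCCTAAATAAGCATTCTGCA → Tm = 54°C (< 55°C)
First 21 bases: TCCTAAATAAGCATTCTGCAT → Tm = 56°C (≥ 55°C)
Each additional base adds 2°C (A/T) or 4°C (G/C), so Tm is non-decreasing in n; n = 21 is the first length to reach 55°C.

n = 21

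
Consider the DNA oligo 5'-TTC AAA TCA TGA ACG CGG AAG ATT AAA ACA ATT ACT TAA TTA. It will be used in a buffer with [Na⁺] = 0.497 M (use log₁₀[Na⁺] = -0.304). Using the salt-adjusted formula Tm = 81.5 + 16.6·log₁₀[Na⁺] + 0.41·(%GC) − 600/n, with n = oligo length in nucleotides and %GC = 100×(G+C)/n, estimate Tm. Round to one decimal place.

Length n = 42. Base counts: A=19, C=6, G=5, T=12
G+C = 11, so %GC = 11/42 × 100 = 26.19%
Salt term: 16.6 × (-0.304) = -5.046
GC term: 0.41 × 26.19 = 10.738; length term: −600/42 = −14.286
Tm = 81.5 + (-5.046) + 10.738 − 14.286 = 72.906 → 72.9°C

72.9°C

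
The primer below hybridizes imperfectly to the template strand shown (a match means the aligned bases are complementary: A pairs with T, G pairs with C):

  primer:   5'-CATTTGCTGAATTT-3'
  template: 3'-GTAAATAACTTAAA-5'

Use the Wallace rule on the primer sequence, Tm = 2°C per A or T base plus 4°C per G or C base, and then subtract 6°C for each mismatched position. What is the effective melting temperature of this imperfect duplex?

24°C

Primer base counts: A=3, T=7, G=2, C=2 → A+T=10, G+C=4
Perfect-match Tm = 2(10) + 4(4) = 20 + 16 = 36°C
Mismatches (positions where the bases are not complementary): 2 (at positions 6, 7)
Effective Tm = 36 − 2×6 = 36 − 12 = 24°C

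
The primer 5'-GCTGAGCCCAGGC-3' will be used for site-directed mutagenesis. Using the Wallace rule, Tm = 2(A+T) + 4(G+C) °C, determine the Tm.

46°C

Counting bases: T=1, A=2, C=5, G=5
A+T = 3, G+C = 10
Tm = 4·10 + 2·3 = 40 + 6 = 46°C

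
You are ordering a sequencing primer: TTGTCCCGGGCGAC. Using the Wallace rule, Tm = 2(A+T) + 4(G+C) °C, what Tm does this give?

48°C

T=3, C=5, A=1, G=5
So N_AT = 4 and N_GC = 10.
Tm = 2(4) + 4(10) = 8 + 40 = 48°C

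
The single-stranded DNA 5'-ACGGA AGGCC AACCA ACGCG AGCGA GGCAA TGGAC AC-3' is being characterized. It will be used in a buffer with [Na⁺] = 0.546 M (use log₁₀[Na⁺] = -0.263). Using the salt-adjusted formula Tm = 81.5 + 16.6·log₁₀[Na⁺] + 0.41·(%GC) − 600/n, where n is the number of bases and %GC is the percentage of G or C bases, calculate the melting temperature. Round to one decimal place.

Length n = 37. Counting bases: G=12, A=13, T=1, C=11
G+C = 23, so %GC = 23/37 × 100 = 62.162%
Salt term: 16.6 × (-0.263) = -4.366
GC term: 0.41 × 62.162 = 25.486; length term: −600/37 = −16.216
Tm = 81.5 + (-4.366) + 25.486 − 16.216 = 86.404 → 86.4°C

86.4°C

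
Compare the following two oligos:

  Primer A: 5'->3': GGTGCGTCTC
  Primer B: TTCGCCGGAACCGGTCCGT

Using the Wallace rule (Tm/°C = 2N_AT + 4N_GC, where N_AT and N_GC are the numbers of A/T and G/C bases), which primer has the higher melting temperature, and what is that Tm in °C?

Primer A: A+T=3, G+C=7 → Tm = 2(3)+4(7) = 34°C
Primer B: A+T=6, G+C=13 → Tm = 2(6)+4(13) = 64°C
34°C vs 64°C → primer B is higher.

Primer B, 64°C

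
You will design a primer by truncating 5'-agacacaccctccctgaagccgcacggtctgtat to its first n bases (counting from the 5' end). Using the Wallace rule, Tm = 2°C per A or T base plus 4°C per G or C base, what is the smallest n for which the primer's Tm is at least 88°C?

First 26 bases: AGACACACCCTCCCTGAAGCCGCACG → Tm = 86°C (< 88°C)
First 27 bases: AGACACACCCTCCCTGAAGCCGCACGG → Tm = 90°C (≥ 88°C)
Each additional base adds 2°C (A/T) or 4°C (G/C), so Tm is non-decreasing in n; n = 27 is the first length to reach 88°C.

n = 27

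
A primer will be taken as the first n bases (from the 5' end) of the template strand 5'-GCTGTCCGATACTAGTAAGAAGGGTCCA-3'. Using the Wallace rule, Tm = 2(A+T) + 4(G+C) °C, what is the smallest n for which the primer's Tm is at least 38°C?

n = 12

First 11 bases: GCTGTCCGATA → Tm = 34°C (< 38°C)
First 12 bases: GCTGTCCGATAC → Tm = 38°C (≥ 38°C)
Each additional base adds 2°C (A/T) or 4°C (G/C), so Tm is non-decreasing in n; n = 12 is the first length to reach 38°C.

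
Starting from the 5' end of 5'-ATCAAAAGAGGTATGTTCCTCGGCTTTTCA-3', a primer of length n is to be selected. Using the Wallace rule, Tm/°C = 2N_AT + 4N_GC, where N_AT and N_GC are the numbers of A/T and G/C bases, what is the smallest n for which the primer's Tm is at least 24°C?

n = 10

First 9 bases: ATCAAAAGA → Tm = 22°C (< 24°C)
First 10 bases: ATCAAAAGAG → Tm = 26°C (≥ 24°C)
Each additional base adds 2°C (A/T) or 4°C (G/C), so Tm is non-decreasing in n; n = 10 is the first length to reach 24°C.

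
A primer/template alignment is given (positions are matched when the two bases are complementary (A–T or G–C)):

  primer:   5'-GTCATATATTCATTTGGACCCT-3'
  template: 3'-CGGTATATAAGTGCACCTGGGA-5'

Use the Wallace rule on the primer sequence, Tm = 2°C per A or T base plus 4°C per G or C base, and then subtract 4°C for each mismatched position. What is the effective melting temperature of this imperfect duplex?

48°C

Primer base counts: A=5, T=9, G=3, C=5 → A+T=14, G+C=8
Perfect-match Tm = 2(14) + 4(8) = 28 + 32 = 60°C
Mismatches (positions where the bases are not complementary): 3 (at positions 2, 13, 14)
Effective Tm = 60 − 3×4 = 60 − 12 = 48°C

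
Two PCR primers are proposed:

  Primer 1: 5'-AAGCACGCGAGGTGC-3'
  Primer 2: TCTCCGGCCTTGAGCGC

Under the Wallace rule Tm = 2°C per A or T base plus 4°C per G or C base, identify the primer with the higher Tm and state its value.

Primer 2, 58°C

Primer 1: A+T=5, G+C=10 → Tm = 2(5)+4(10) = 50°C
Primer 2: A+T=5, G+C=12 → Tm = 2(5)+4(12) = 58°C
50°C vs 58°C → primer 2 is higher.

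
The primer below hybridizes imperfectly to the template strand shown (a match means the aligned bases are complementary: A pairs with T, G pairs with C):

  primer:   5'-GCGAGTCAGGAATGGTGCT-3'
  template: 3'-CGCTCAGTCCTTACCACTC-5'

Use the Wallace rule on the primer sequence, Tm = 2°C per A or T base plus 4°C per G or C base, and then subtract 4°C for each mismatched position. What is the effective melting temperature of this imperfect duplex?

Primer base counts: A=4, T=4, G=8, C=3 → A+T=8, G+C=11
Perfect-match Tm = 2(8) + 4(11) = 16 + 44 = 60°C
Mismatches (positions where the bases are not complementary): 2 (at positions 18, 19)
Effective Tm = 60 − 2×4 = 60 − 8 = 52°C

52°C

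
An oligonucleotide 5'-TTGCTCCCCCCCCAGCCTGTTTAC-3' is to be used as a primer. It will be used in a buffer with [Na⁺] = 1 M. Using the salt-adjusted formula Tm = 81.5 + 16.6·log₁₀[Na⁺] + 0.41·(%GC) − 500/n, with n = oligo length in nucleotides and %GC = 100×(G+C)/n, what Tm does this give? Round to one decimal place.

Length n = 24. Counting bases: G=3, T=7, A=2, C=12
G+C = 15, so %GC = 15/24 × 100 = 62.5%
Salt term: 16.6 × (0) = 0
GC term: 0.41 × 62.5 = 25.625; length term: −500/24 = −20.833
Tm = 81.5 + (0) + 25.625 − 20.833 = 86.292 → 86.3°C

86.3°C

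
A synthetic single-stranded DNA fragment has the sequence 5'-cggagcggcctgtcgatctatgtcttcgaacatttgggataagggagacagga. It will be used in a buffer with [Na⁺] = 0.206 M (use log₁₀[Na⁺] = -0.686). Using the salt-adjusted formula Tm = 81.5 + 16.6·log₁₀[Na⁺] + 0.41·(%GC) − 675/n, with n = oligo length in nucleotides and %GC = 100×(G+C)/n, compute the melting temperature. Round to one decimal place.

Length n = 53. Scanning the sequence gives G=18, A=13, T=12, C=10.
G+C = 28, so %GC = 28/53 × 100 = 52.83%
Salt term: 16.6 × (-0.686) = -11.388
GC term: 0.41 × 52.83 = 21.66; length term: −675/53 = −12.736
Tm = 81.5 + (-11.388) + 21.66 − 12.736 = 79.036 → 79.0°C

79.0°C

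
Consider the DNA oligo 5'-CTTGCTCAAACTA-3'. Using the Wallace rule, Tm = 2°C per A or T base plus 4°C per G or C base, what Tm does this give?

Scanning the sequence gives C=4, G=1, A=4, T=4.
A+T = 8, G+C = 5
Tm = 2×8 + 4×5 = 36°C

36°C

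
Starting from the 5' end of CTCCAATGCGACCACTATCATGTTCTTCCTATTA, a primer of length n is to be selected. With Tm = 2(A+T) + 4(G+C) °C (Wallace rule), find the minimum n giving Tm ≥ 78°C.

n = 27

First 26 bases: CTCCAATGCGACCACTATCATGTTCT → Tm = 76°C (< 78°C)
First 27 bases: CTCCAATGCGACCACTATCATGTTCTT → Tm = 78°C (≥ 78°C)
Since every base adds ≥2°C, Tm only increases with n, so the threshold is first crossed at n = 27.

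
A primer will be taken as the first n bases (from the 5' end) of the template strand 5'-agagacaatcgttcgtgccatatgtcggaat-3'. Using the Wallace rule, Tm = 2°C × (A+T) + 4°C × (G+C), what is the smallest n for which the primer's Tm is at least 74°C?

First 25 bases: AGAGACAATCGTTCGTGCCATATGT → Tm = 72°C (< 74°C)
First 26 bases: AGAGACAATCGTTCGTGCCATATGTC → Tm = 76°C (≥ 74°C)
Since every base adds ≥2°C, Tm only increases with n, so the threshold is first crossed at n = 26.

n = 26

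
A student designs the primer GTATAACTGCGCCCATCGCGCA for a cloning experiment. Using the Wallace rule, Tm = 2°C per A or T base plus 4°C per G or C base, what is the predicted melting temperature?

A=5, T=4, C=8, G=5
A+T = 9, G+C = 13
Tm = 2×9 + 4×13 = 70°C

70°C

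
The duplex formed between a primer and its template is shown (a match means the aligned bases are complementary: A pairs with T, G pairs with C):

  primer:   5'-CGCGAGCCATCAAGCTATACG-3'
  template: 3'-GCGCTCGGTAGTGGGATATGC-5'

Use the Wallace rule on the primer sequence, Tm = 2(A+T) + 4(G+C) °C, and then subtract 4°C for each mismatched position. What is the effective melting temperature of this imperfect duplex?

58°C

Primer base counts: A=6, T=3, G=5, C=7 → A+T=9, G+C=12
Perfect-match Tm = 2(9) + 4(12) = 18 + 48 = 66°C
Mismatches (positions where the bases are not complementary): 2 (at positions 13, 14)
Effective Tm = 66 − 2×4 = 66 − 8 = 58°C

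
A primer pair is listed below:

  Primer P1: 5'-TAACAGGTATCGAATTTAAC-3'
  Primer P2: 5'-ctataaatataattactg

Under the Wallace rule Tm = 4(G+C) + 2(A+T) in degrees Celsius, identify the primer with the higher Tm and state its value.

Primer P1, 52°C

Primer P1: A+T=14, G+C=6 → Tm = 2(14)+4(6) = 52°C
Primer P2: A+T=15, G+C=3 → Tm = 2(15)+4(3) = 42°C
52°C vs 42°C → primer P1 is higher.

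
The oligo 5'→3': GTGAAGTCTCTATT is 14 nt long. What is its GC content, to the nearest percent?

36%

Base counts: C=2, A=3, T=6, G=3
G+C = 3 + 2 = 5 out of 14 bases
%GC = 5/14 × 100 = 35.71% ≈ 36%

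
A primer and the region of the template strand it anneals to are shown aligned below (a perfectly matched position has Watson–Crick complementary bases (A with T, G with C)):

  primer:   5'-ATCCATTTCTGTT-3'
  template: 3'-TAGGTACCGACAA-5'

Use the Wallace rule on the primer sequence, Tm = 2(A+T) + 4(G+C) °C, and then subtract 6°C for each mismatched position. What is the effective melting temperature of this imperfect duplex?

22°C

Primer base counts: A=2, T=7, G=1, C=3 → A+T=9, G+C=4
Perfect-match Tm = 2(9) + 4(4) = 18 + 16 = 34°C
Mismatches (positions where the bases are not complementary): 2 (at positions 7, 8)
Effective Tm = 34 − 2×6 = 34 − 12 = 22°C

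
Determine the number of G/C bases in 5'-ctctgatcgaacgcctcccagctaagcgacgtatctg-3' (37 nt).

21

T=8, G=8, C=13, A=8
G+C = 8 + 13 = 21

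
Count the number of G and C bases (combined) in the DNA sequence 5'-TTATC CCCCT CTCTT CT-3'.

Scanning the sequence gives T=8, C=8, G=0, A=1.
Total G or C: 0 + 8 = 8

8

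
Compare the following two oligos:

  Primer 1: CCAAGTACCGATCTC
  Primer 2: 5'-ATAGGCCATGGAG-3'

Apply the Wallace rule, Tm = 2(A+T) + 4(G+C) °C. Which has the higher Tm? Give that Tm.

Primer 1: A+T=7, G+C=8 → Tm = 2(7)+4(8) = 46°C
Primer 2: A+T=6, G+C=7 → Tm = 2(6)+4(7) = 40°C
46°C vs 40°C → primer 1 is higher.

Primer 1, 46°C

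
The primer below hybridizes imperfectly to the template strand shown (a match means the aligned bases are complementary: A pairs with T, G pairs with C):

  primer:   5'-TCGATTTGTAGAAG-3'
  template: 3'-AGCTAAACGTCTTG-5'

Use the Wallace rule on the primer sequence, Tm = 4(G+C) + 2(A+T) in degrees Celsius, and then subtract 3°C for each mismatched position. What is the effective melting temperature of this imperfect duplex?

Primer base counts: A=4, T=5, G=4, C=1 → A+T=9, G+C=5
Perfect-match Tm = 2(9) + 4(5) = 18 + 20 = 38°C
Mismatches (positions where the bases are not complementary): 2 (at positions 9, 14)
Effective Tm = 38 − 2×3 = 38 − 6 = 32°C

32°C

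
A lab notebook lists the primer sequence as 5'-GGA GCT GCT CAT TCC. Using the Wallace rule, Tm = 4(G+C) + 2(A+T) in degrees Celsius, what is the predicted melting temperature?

48°C

A=2, G=4, T=4, C=5
A+T = 6, G+C = 9
Tm = 2(6) + 4(9) = 12 + 36 = 48°C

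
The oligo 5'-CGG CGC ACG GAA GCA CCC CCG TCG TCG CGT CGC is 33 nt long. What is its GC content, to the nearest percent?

Scanning the sequence gives G=11, A=4, C=15, T=3.
G+C = 11 + 15 = 26 out of 33 bases
%GC = 26/33 × 100 = 78.79% ≈ 79%

79%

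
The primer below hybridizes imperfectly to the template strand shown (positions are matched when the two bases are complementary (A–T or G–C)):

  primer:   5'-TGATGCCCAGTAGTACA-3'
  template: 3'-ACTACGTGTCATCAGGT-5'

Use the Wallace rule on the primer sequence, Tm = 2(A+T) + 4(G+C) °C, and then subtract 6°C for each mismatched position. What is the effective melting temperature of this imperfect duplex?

Primer base counts: A=5, T=4, G=4, C=4 → A+T=9, G+C=8
Perfect-match Tm = 2(9) + 4(8) = 18 + 32 = 50°C
Mismatches (positions where the bases are not complementary): 2 (at positions 7, 15)
Effective Tm = 50 − 2×6 = 50 − 12 = 38°C

38°C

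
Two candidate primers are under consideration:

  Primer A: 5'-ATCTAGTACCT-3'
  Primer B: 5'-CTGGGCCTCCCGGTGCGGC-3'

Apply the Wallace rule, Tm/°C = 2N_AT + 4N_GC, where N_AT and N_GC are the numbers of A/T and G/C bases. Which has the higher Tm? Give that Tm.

Primer A: A+T=7, G+C=4 → Tm = 2(7)+4(4) = 30°C
Primer B: A+T=3, G+C=16 → Tm = 2(3)+4(16) = 70°C
30°C vs 70°C → primer B is higher.

Primer B, 70°C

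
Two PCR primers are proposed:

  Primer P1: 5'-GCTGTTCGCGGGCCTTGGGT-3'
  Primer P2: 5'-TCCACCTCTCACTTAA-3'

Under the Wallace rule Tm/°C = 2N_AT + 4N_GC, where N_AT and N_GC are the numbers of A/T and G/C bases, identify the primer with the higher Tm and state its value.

Primer P1, 68°C

Primer P1: A+T=6, G+C=14 → Tm = 2(6)+4(14) = 68°C
Primer P2: A+T=9, G+C=7 → Tm = 2(9)+4(7) = 46°C
68°C vs 46°C → primer P1 is higher.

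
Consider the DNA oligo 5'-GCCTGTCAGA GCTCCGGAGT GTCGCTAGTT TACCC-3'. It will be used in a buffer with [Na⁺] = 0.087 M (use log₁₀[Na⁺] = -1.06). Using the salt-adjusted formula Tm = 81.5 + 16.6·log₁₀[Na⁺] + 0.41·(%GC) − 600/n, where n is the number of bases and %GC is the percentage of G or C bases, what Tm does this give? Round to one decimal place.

71.4°C

Length n = 35. Base counts: A=5, G=10, T=9, C=11
G+C = 21, so %GC = 21/35 × 100 = 60%
Salt term: 16.6 × (-1.06) = -17.596
GC term: 0.41 × 60 = 24.6; length term: −600/35 = −17.143
Tm = 81.5 + (-17.596) + 24.6 − 17.143 = 71.361 → 71.4°C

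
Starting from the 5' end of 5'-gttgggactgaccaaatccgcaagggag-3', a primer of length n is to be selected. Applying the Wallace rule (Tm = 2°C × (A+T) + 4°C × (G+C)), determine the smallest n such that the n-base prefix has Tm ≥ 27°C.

First 8 bases: GTTGGGAC → Tm = 26°C (< 27°C)
First 9 bases: GTTGGGACT → Tm = 28°C (≥ 27°C)
Since every base adds ≥2°C, Tm only increases with n, so the threshold is first crossed at n = 9.

n = 9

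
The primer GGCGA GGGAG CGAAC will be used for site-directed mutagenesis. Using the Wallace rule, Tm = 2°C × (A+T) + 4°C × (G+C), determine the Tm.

Counting bases: T=0, C=3, G=8, A=4
AT pairs contribute 4, GC pairs contribute 11.
Tm = 2(4) + 4(11) = 8 + 44 = 52°C

52°C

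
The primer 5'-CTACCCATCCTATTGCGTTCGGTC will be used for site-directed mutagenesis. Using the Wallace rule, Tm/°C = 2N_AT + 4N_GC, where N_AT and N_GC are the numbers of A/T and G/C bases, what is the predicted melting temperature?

74°C

Scanning the sequence gives G=4, T=8, A=3, C=9.
AT pairs contribute 11, GC pairs contribute 13.
Tm = 4·13 + 2·11 = 52 + 22 = 74°C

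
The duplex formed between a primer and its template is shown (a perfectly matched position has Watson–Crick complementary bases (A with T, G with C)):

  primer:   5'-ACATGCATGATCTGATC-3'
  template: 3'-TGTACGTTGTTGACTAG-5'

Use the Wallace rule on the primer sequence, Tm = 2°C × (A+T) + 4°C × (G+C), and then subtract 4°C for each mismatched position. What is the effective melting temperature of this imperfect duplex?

36°C

Primer base counts: A=5, T=5, G=3, C=4 → A+T=10, G+C=7
Perfect-match Tm = 2(10) + 4(7) = 20 + 28 = 48°C
Mismatches (positions where the bases are not complementary): 3 (at positions 8, 9, 11)
Effective Tm = 48 − 3×4 = 48 − 12 = 36°C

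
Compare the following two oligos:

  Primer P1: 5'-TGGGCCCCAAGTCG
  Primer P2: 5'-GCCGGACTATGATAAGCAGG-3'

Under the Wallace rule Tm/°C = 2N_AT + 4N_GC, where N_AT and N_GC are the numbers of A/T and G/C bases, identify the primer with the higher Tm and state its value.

Primer P1: A+T=4, G+C=10 → Tm = 2(4)+4(10) = 48°C
Primer P2: A+T=9, G+C=11 → Tm = 2(9)+4(11) = 62°C
48°C vs 62°C → primer P2 is higher.

Primer P2, 62°C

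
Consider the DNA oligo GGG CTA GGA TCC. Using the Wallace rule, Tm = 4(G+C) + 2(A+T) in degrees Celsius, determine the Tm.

Scanning the sequence gives C=3, G=5, A=2, T=2.
A+T = 4, G+C = 8
Tm = 2(4) + 4(8) = 8 + 32 = 40°C

40°C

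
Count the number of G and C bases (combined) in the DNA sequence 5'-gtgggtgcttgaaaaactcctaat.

10

C=4, A=7, T=7, G=6
G+C = 6 + 4 = 10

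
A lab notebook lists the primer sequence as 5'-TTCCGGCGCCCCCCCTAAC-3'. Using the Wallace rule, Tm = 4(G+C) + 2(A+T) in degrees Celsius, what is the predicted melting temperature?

Base counts: G=3, A=2, T=3, C=11
A+T = 5, G+C = 14
Tm = 2(5) + 4(14) = 10 + 56 = 66°C

66°C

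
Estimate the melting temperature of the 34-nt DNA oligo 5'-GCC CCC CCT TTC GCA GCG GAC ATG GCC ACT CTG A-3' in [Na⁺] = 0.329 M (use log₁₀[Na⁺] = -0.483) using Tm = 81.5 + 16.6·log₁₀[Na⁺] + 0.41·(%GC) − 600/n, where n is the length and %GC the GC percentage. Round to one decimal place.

83.6°C

Length n = 34. Base counts: G=8, A=5, T=6, C=15
G+C = 23, so %GC = 23/34 × 100 = 67.647%
Salt term: 16.6 × (-0.483) = -8.018
GC term: 0.41 × 67.647 = 27.735; length term: −600/34 = −17.647
Tm = 81.5 + (-8.018) + 27.735 − 17.647 = 83.57 → 83.6°C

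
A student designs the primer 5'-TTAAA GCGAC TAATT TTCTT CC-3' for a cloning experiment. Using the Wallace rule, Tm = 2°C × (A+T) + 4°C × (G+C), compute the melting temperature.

58°C

T=9, G=2, A=6, C=5
So N_AT = 15 and N_GC = 7.
Tm = 2×15 + 4×7 = 58°C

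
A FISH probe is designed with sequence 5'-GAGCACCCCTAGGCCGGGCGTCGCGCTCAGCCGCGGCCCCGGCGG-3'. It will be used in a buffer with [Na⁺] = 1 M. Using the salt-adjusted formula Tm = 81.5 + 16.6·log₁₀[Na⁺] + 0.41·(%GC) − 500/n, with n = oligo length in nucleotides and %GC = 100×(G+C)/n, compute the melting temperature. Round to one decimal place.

105.0°C

Length n = 45. Counting bases: T=3, C=20, A=4, G=18
G+C = 38, so %GC = 38/45 × 100 = 84.444%
Salt term: 16.6 × (0) = 0
GC term: 0.41 × 84.444 = 34.622; length term: −500/45 = −11.111
Tm = 81.5 + (0) + 34.622 − 11.111 = 105.011 → 105.0°C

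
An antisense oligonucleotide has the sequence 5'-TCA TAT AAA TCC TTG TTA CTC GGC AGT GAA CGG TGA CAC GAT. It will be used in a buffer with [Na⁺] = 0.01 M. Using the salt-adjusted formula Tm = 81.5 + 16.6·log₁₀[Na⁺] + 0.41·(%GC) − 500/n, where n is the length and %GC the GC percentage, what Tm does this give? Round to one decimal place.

54.0°C

Length n = 42. Scanning the sequence gives T=12, C=9, G=9, A=12.
G+C = 18, so %GC = 18/42 × 100 = 42.857%
Salt term: 16.6 × (-2) = -33.2
GC term: 0.41 × 42.857 = 17.571; length term: −500/42 = −11.905
Tm = 81.5 + (-33.2) + 17.571 − 11.905 = 53.966 → 54.0°C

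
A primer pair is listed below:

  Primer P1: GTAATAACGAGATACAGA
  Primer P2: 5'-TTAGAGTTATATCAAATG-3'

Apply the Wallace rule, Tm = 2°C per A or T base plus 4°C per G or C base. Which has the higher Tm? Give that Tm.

Primer P1, 48°C

Primer P1: A+T=12, G+C=6 → Tm = 2(12)+4(6) = 48°C
Primer P2: A+T=14, G+C=4 → Tm = 2(14)+4(4) = 44°C
48°C vs 44°C → primer P1 is higher.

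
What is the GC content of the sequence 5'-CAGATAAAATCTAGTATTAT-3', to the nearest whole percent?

Base counts: G=2, C=2, A=9, T=7
G+C = 2 + 2 = 4 out of 20 bases
%GC = 4/20 × 100 = 20% ≈ 20%

20%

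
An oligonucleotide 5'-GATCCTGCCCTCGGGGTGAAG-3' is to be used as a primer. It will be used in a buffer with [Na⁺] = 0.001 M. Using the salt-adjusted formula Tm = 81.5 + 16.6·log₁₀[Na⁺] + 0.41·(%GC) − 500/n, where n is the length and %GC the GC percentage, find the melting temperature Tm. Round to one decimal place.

Length n = 21. Scanning the sequence gives C=6, T=4, A=3, G=8.
G+C = 14, so %GC = 14/21 × 100 = 66.667%
Salt term: 16.6 × (-3) = -49.8
GC term: 0.41 × 66.667 = 27.333; length term: −500/21 = −23.81
Tm = 81.5 + (-49.8) + 27.333 − 23.81 = 35.223 → 35.2°C

35.2°C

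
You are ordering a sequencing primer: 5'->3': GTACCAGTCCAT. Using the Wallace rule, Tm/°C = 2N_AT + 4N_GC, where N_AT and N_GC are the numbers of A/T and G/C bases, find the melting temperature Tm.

Scanning the sequence gives A=3, T=3, C=4, G=2.
So N_AT = 6 and N_GC = 6.
Tm = 4·6 + 2·6 = 24 + 12 = 36°C

36°C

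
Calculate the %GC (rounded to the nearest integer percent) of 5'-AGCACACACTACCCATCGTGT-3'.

52%

Base counts: T=4, G=3, A=6, C=8
G+C = 3 + 8 = 11 out of 21 bases
%GC = 11/21 × 100 = 52.38% ≈ 52%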